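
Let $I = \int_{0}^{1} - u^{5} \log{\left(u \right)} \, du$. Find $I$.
$\frac{1}{36}$

Consider the simpler parametrised integral
$$J(a) = \int_{0}^{1} - u^{a} \, du = - \frac{1}{a + 1}.$$

Differentiating under the integral sign brings down a factor of $\ln u$:
$$\frac{dJ}{da} = \int_{0}^{1} - u^{a} \log{\left(u \right)} \, du = \frac{1}{\left(a + 1\right)^{2}}.$$

The integral on the left is $I$, so $I = \frac{1}{\left(a + 1\right)^{2}}$.

Setting $a = 5$:
$$I = \frac{1}{36}.$$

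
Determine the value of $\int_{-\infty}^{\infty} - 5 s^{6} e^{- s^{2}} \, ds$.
$- \frac{75 \sqrt{\pi}}{8}$

Consider the simpler parametrised integral
$$J(a) = \int_{-\infty}^{\infty} - 5 e^{- a s^{2}} \, ds = - \frac{5 \sqrt{\pi}}{\sqrt{a}}.$$

Differentiating under the integral sign brings down a factor of $(-s^2)$:
$$\frac{dJ}{da} = \int_{-\infty}^{\infty} 5 s^{2} e^{- a s^{2}} \, ds = \frac{5 \sqrt{\pi}}{2 a^{\frac{3}{2}}}.$$

Repeating $3$ times in total — each differentiation brings down another $(-s^2)$ — gives
$$\frac{d^{3}J}{da^{3}} = \int_{-\infty}^{\infty} 5 s^{6} e^{- a s^{2}} \, ds = \frac{75 \sqrt{\pi}}{8 a^{\frac{7}{2}}},$$
and the integrand here is $(-1)^{3}$ times the target integrand, so $I = (-1)^{3}\,\frac{d^{3}J}{da^{3}} = - \frac{75 \sqrt{\pi}}{8 a^{\frac{7}{2}}}$.

Setting $a = 1$:
$$I = - \frac{75 \sqrt{\pi}}{8}.$$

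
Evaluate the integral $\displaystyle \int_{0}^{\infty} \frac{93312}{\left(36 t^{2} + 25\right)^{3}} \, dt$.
$\frac{2916 \pi}{3125}$

Recall the elementary integral
$$J(a) = \int_{0}^{\infty} \frac{2}{a^{2} + t^{2}} \, dt = \frac{\pi}{a}.$$

Differentiating under the integral sign with respect to $a$,
$$\frac{dJ}{da} = \int_{0}^{\infty} - \frac{4 a}{\left(a^{2} + t^{2}\right)^{2}} \, dt = - \frac{\pi}{a^{2}},$$
so $\int_{0}^{\infty} \frac{2}{\left(a^{2} + t^{2}\right)^{2}} \, dt = \frac{\pi}{2 a^{3}}$.

Repeating — each differentiation of $1/(t^2+a^2)^j$ produces $-2ja/(t^2+a^2)^{j+1}$ — and dividing through by $-2ja$ at each step yields, after $2$ differentiations in total,
$$\int_{0}^{\infty} \frac{2}{\left(a^{2} + t^{2}\right)^{3}} \, dt = \frac{3 \pi}{8 a^{5}}.$$

Setting $a = \frac{5}{6}$:
$$I = \frac{2916 \pi}{3125}.$$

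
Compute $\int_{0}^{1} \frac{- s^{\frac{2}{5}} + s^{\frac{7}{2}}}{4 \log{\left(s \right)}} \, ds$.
$- \frac{\log{\left(14 \right)}}{4} + \frac{\log{\left(5 \right)}}{4} + \frac{\log{\left(3 \right)}}{2}$

Introduce a parameter $a$ in the exponent: let $I(a) = \int_{0}^{1} \frac{s^{\frac{7}{2}} - s^{a}}{4 \log{\left(s \right)}} \, ds$.

Since $\dfrac{\partial}{\partial a}\,s^{a} = s^{a} \ln s$, the $\ln s$ in the denominator cancels and
$$\frac{dI}{da} = \int_{0}^{1} - \frac{1}{4} s^{a} \, ds = - \frac{1}{4} \left[\frac{s^{a+1}}{a+1}\right]_0^1 = - \frac{1}{4 a + 4}.$$

Integrating with respect to $a$ gives $I(a) = - \frac{\log{\left(a + 1 \right)}}{4} - \frac{\log{\left(2 \right)}}{4} + \frac{\log{\left(3 \right)}}{2} + C$.

At $a = \frac{7}{2}$ the integrand is identically $0$, so $I(\frac{7}{2}) = 0$. The closed form gives $0$, hence $C = 0$.

Setting $a = \frac{2}{5}$:
$$I = - \frac{\log{\left(14 \right)}}{4} + \frac{\log{\left(5 \right)}}{4} + \frac{\log{\left(3 \right)}}{2}.$$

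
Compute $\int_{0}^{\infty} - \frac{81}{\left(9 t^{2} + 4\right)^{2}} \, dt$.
$- \frac{27 \pi}{32}$

Begin with the known result
$$J(a) = \int_{0}^{\infty} - \frac{1}{a^{2} + t^{2}} \, dt = - \frac{\pi}{2 a}.$$

Differentiating under the integral sign with respect to $a$,
$$\frac{dJ}{da} = \int_{0}^{\infty} \frac{2 a}{\left(a^{2} + t^{2}\right)^{2}} \, dt = \frac{\pi}{2 a^{2}},$$
so $\int_{0}^{\infty} - \frac{1}{\left(a^{2} + t^{2}\right)^{2}} \, dt = - \frac{\pi}{4 a^{3}}$.

Setting $a = \frac{2}{3}$:
$$I = - \frac{27 \pi}{32}.$$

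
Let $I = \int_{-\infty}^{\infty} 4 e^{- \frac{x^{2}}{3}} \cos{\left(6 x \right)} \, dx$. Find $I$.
$\frac{4 \sqrt{3} \sqrt{\pi}}{e^{27}}$

Define $I(b) = \int_{-\infty}^{\infty} 4 e^{- \frac{x^{2}}{3}} \cos{\left(b x \right)} \, dx$.

Differentiating under the integral sign,
$$I'(b) = \int_{-\infty}^{\infty} - 4 x e^{- \frac{x^{2}}{3}} \sin{\left(b x \right)} \, dx.$$

Integrate $\int_{-\infty}^{\infty} x \sin(b x)\, e^{- \frac{x^{2}}{3}}\, dx$ by parts with $u = \sin(b x)$ and $dv = x\, e^{- \frac{x^{2}}{3}}\, dx$, giving $v = - \frac{3 e^{- \frac{x^{2}}{3}}}{2}$. The boundary term vanishes and
$$\int_{-\infty}^{\infty} x \sin(b x)\, e^{- \frac{x^{2}}{3}}\, dx = \frac{3 b}{2} \int_{-\infty}^{\infty} \cos(b x)\, e^{- \frac{x^{2}}{3}}\, dx,$$
so $I'(b) = - \frac{3 b}{2}\, I(b)$.

This is a separable first-order ODE; solving with the initial condition $I(0) = \int_{-\infty}^{\infty} 4 e^{- \frac{x^{2}}{3}}\,dx = 4 \sqrt{3} \sqrt{\pi}$ gives
$$I(b) = 4 \sqrt{3} \sqrt{\pi} e^{- \frac{3 b^{2}}{4}}.$$

Setting $b = 6$:
$$I = \frac{4 \sqrt{3} \sqrt{\pi}}{e^{27}}.$$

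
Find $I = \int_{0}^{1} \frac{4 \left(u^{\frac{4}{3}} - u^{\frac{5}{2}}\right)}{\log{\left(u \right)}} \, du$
$- \log{\left(\frac{81}{16} \right)}$

Replace the exponent $\frac{5}{2}$ by a parameter $a$: let $I(a) = \int_{0}^{1} \frac{4 \left(u^{\frac{4}{3}} - u^{a}\right)}{\log{\left(u \right)}} \, du$.

Since $\dfrac{\partial}{\partial a}\,u^{a} = u^{a} \ln u$, the $\ln u$ in the denominator cancels and
$$\frac{dI}{da} = \int_{0}^{1} -4 u^{a} \, du = -4 \left[\frac{u^{a+1}}{a+1}\right]_0^1 = - \frac{4}{a + 1}.$$

Integrating with respect to $a$ gives $I(a) = - \log{\left(\frac{81 \left(a + 1\right)^{4}}{2401} \right)} + C$.

At $a = \frac{4}{3}$ the integrand is identically $0$, so $I(\frac{4}{3}) = 0$. The closed form gives $0$, hence $C = 0$.

Setting $a = \frac{5}{2}$:
$$I = - \log{\left(\frac{81}{16} \right)}.$$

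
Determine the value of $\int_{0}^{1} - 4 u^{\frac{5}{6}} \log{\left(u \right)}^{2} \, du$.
$- \frac{1728}{1331}$

Begin with the known integral
$$J(a) = \int_{0}^{1} - 4 u^{a} \, du = - \frac{4}{a + 1}.$$

Differentiating under the integral sign brings down a factor of $\ln u$:
$$\frac{dJ}{da} = \int_{0}^{1} - 4 u^{a} \log{\left(u \right)} \, du = \frac{4}{\left(a + 1\right)^{2}}.$$

Repeating twice in total — each differentiation brings down another $\ln u$ — gives
$$\frac{d^{2}J}{da^{2}} = \int_{0}^{1} - 4 u^{a} \log{\left(u \right)}^{2} \, du = - \frac{8}{\left(a + 1\right)^{3}},$$
and the integrand here is exactly the target integrand, so $I = - \frac{8}{\left(a + 1\right)^{3}}$.

Setting $a = \frac{5}{6}$:
$$I = - \frac{1728}{1331}.$$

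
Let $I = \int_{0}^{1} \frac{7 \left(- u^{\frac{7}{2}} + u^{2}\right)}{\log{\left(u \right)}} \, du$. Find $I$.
$\log{\left(\frac{128}{2187} \right)}$

Consider the one-parameter family: let $I(a) = \int_{0}^{1} \frac{7 \left(u^{2} - u^{a}\right)}{\log{\left(u \right)}} \, du$.

Since $\dfrac{\partial}{\partial a}\,u^{a} = u^{a} \ln u$, the $\ln u$ in the denominator cancels and
$$\frac{dI}{da} = \int_{0}^{1} -7 u^{a} \, du = -7 \left[\frac{u^{a+1}}{a+1}\right]_0^1 = - \frac{7}{a + 1}.$$

Integrating with respect to $a$ gives $I(a) = \log{\left(\frac{2187}{\left(a + 1\right)^{7}} \right)} + C$.

At $a = 2$ the integrand is identically $0$, so $I(2) = 0$. The closed form gives $0$, hence $C = 0$.

Setting $a = \frac{7}{2}$:
$$I = \log{\left(\frac{128}{2187} \right)}.$$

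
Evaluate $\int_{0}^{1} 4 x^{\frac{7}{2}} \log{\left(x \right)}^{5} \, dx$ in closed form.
$- \frac{10240}{177147}$

Start from the elementary integral
$$J(a) = \int_{0}^{1} 4 x^{a} \, dx = \frac{4}{a + 1}.$$

Differentiating under the integral sign brings down a factor of $\ln x$:
$$\frac{dJ}{da} = \int_{0}^{1} 4 x^{a} \log{\left(x \right)} \, dx = - \frac{4}{\left(a + 1\right)^{2}}.$$

Repeating $5$ times in total — each differentiation brings down another $\ln x$ — gives
$$\frac{d^{5}J}{da^{5}} = \int_{0}^{1} 4 x^{a} \log{\left(x \right)}^{5} \, dx = - \frac{480}{\left(a + 1\right)^{6}},$$
and the integrand here is exactly the target integrand, so $I = - \frac{480}{\left(a + 1\right)^{6}}$.

Setting $a = \frac{7}{2}$:
$$I = - \frac{10240}{177147}.$$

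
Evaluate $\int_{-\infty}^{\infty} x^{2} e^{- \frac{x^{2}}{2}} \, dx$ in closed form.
$\sqrt{2} \sqrt{\pi}$

Start from the elementary integral
$$J(a) = \int_{-\infty}^{\infty} e^{- a x^{2}} \, dx = \frac{\sqrt{\pi}}{\sqrt{a}}.$$

Differentiating under the integral sign brings down a factor of $(-x^2)$:
$$\frac{dJ}{da} = \int_{-\infty}^{\infty} - x^{2} e^{- a x^{2}} \, dx = - \frac{\sqrt{\pi}}{2 a^{\frac{3}{2}}}.$$

The integral on the left is $-I$, so $I = \frac{\sqrt{\pi}}{2 a^{\frac{3}{2}}}$.

Setting $a = \frac{1}{2}$:
$$I = \sqrt{2} \sqrt{\pi}.$$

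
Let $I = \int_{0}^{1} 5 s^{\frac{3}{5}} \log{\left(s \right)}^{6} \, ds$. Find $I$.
$\frac{17578125}{131072}$

Begin with the known integral
$$J(a) = \int_{0}^{1} 5 s^{a} \, ds = \frac{5}{a + 1}.$$

Differentiating under the integral sign brings down a factor of $\ln s$:
$$\frac{dJ}{da} = \int_{0}^{1} 5 s^{a} \log{\left(s \right)} \, ds = - \frac{5}{\left(a + 1\right)^{2}}.$$

Repeating $6$ times in total — each differentiation brings down another $\ln s$ — gives
$$\frac{d^{6}J}{da^{6}} = \int_{0}^{1} 5 s^{a} \log{\left(s \right)}^{6} \, ds = \frac{3600}{\left(a + 1\right)^{7}},$$
and the integrand here is exactly the target integrand, so $I = \frac{3600}{\left(a + 1\right)^{7}}$.

Setting $a = \frac{3}{5}$:
$$I = \frac{17578125}{131072}.$$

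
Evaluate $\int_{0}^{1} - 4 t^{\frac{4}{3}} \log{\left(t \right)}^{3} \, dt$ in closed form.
$\frac{1944}{2401}$

Consider the simpler parametrised integral
$$J(a) = \int_{0}^{1} - 4 t^{a} \, dt = - \frac{4}{a + 1}.$$

Differentiating under the integral sign brings down a factor of $\ln t$:
$$\frac{dJ}{da} = \int_{0}^{1} - 4 t^{a} \log{\left(t \right)} \, dt = \frac{4}{\left(a + 1\right)^{2}}.$$

Repeating $3$ times in total — each differentiation brings down another $\ln t$ — gives
$$\frac{d^{3}J}{da^{3}} = \int_{0}^{1} - 4 t^{a} \log{\left(t \right)}^{3} \, dt = \frac{24}{\left(a + 1\right)^{4}},$$
and the integrand here is exactly the target integrand, so $I = \frac{24}{\left(a + 1\right)^{4}}$.

Setting $a = \frac{4}{3}$:
$$I = \frac{1944}{2401}.$$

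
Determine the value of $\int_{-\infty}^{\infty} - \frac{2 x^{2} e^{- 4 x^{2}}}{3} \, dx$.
$- \frac{\sqrt{\pi}}{24}$

Begin with the known integral
$$J(a) = \int_{-\infty}^{\infty} - \frac{2 e^{- a x^{2}}}{3} \, dx = - \frac{2 \sqrt{\pi}}{3 \sqrt{a}}.$$

Differentiating under the integral sign brings down a factor of $(-x^2)$:
$$\frac{dJ}{da} = \int_{-\infty}^{\infty} \frac{2 x^{2} e^{- a x^{2}}}{3} \, dx = \frac{\sqrt{\pi}}{3 a^{\frac{3}{2}}}.$$

The integral on the left is $-I$, so $I = - \frac{\sqrt{\pi}}{3 a^{\frac{3}{2}}}$.

Setting $a = 4$:
$$I = - \frac{\sqrt{\pi}}{24}.$$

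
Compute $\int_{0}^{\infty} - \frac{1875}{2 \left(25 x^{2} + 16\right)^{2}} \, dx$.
$- \frac{375 \pi}{512}$

Begin with the known result
$$J(a) = \int_{0}^{\infty} - \frac{3}{2 \left(a^{2} + x^{2}\right)} \, dx = - \frac{3 \pi}{4 a}.$$

Differentiating under the integral sign with respect to $a$,
$$\frac{dJ}{da} = \int_{0}^{\infty} \frac{3 a}{\left(a^{2} + x^{2}\right)^{2}} \, dx = \frac{3 \pi}{4 a^{2}},$$
so $\int_{0}^{\infty} - \frac{3}{2 \left(a^{2} + x^{2}\right)^{2}} \, dx = - \frac{3 \pi}{8 a^{3}}$.

Setting $a = \frac{4}{5}$:
$$I = - \frac{375 \pi}{512}.$$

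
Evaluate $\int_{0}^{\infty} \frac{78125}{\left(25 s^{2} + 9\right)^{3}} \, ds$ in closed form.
$\frac{15625 \pi}{1296}$

Start from the standard arctangent integral
$$J(a) = \int_{0}^{\infty} \frac{5}{a^{2} + s^{2}} \, ds = \frac{5 \pi}{2 a}.$$

Differentiating under the integral sign with respect to $a$,
$$\frac{dJ}{da} = \int_{0}^{\infty} - \frac{10 a}{\left(a^{2} + s^{2}\right)^{2}} \, ds = - \frac{5 \pi}{2 a^{2}},$$
so $\int_{0}^{\infty} \frac{5}{\left(a^{2} + s^{2}\right)^{2}} \, ds = \frac{5 \pi}{4 a^{3}}$.

Repeating — each differentiation of $1/(s^2+a^2)^j$ produces $-2ja/(s^2+a^2)^{j+1}$ — and dividing through by $-2ja$ at each step yields, after $2$ differentiations in total,
$$\int_{0}^{\infty} \frac{5}{\left(a^{2} + s^{2}\right)^{3}} \, ds = \frac{15 \pi}{16 a^{5}}.$$

Setting $a = \frac{3}{5}$:
$$I = \frac{15625 \pi}{1296}.$$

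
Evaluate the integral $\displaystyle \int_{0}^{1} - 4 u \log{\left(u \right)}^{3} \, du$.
$\frac{3}{2}$

Consider the simpler parametrised integral
$$J(a) = \int_{0}^{1} - 4 u^{a} \, du = - \frac{4}{a + 1}.$$

Differentiating under the integral sign brings down a factor of $\ln u$:
$$\frac{dJ}{da} = \int_{0}^{1} - 4 u^{a} \log{\left(u \right)} \, du = \frac{4}{\left(a + 1\right)^{2}}.$$

Repeating $3$ times in total — each differentiation brings down another $\ln u$ — gives
$$\frac{d^{3}J}{da^{3}} = \int_{0}^{1} - 4 u^{a} \log{\left(u \right)}^{3} \, du = \frac{24}{\left(a + 1\right)^{4}},$$
and the integrand here is exactly the target integrand, so $I = \frac{24}{\left(a + 1\right)^{4}}$.

Setting $a = 1$:
$$I = \frac{3}{2}.$$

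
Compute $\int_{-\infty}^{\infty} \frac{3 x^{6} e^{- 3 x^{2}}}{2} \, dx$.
$\frac{5 \sqrt{3} \sqrt{\pi}}{144}$

Consider the simpler parametrised integral
$$J(a) = \int_{-\infty}^{\infty} \frac{3 e^{- a x^{2}}}{2} \, dx = \frac{3 \sqrt{\pi}}{2 \sqrt{a}}.$$

Differentiating under the integral sign brings down a factor of $(-x^2)$:
$$\frac{dJ}{da} = \int_{-\infty}^{\infty} - \frac{3 x^{2} e^{- a x^{2}}}{2} \, dx = - \frac{3 \sqrt{\pi}}{4 a^{\frac{3}{2}}}.$$

Repeating $3$ times in total — each differentiation brings down another $(-x^2)$ — gives
$$\frac{d^{3}J}{da^{3}} = \int_{-\infty}^{\infty} - \frac{3 x^{6} e^{- a x^{2}}}{2} \, dx = - \frac{45 \sqrt{\pi}}{16 a^{\frac{7}{2}}},$$
and the integrand here is $(-1)^{3}$ times the target integrand, so $I = (-1)^{3}\,\frac{d^{3}J}{da^{3}} = \frac{45 \sqrt{\pi}}{16 a^{\frac{7}{2}}}$.

Setting $a = 3$:
$$I = \frac{5 \sqrt{3} \sqrt{\pi}}{144}.$$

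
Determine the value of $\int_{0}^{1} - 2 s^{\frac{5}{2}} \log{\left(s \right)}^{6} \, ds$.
$- \frac{184320}{823543}$

Begin with the known integral
$$J(a) = \int_{0}^{1} - 2 s^{a} \, ds = - \frac{2}{a + 1}.$$

Differentiating under the integral sign brings down a factor of $\ln s$:
$$\frac{dJ}{da} = \int_{0}^{1} - 2 s^{a} \log{\left(s \right)} \, ds = \frac{2}{\left(a + 1\right)^{2}}.$$

Repeating $6$ times in total — each differentiation brings down another $\ln s$ — gives
$$\frac{d^{6}J}{da^{6}} = \int_{0}^{1} - 2 s^{a} \log{\left(s \right)}^{6} \, ds = - \frac{1440}{\left(a + 1\right)^{7}},$$
and the integrand here is exactly the target integrand, so $I = - \frac{1440}{\left(a + 1\right)^{7}}$.

Setting $a = \frac{5}{2}$:
$$I = - \frac{184320}{823543}.$$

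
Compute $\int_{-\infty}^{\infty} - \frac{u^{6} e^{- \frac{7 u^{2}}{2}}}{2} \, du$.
$- \frac{15 \sqrt{14} \sqrt{\pi}}{4802}$

Consider the simpler parametrised integral
$$J(a) = \int_{-\infty}^{\infty} - \frac{e^{- a u^{2}}}{2} \, du = - \frac{\sqrt{\pi}}{2 \sqrt{a}}.$$

Differentiating under the integral sign brings down a factor of $(-u^2)$:
$$\frac{dJ}{da} = \int_{-\infty}^{\infty} \frac{u^{2} e^{- a u^{2}}}{2} \, du = \frac{\sqrt{\pi}}{4 a^{\frac{3}{2}}}.$$

Repeating $3$ times in total — each differentiation brings down another $(-u^2)$ — gives
$$\frac{d^{3}J}{da^{3}} = \int_{-\infty}^{\infty} \frac{u^{6} e^{- a u^{2}}}{2} \, du = \frac{15 \sqrt{\pi}}{16 a^{\frac{7}{2}}},$$
and the integrand here is $(-1)^{3}$ times the target integrand, so $I = (-1)^{3}\,\frac{d^{3}J}{da^{3}} = - \frac{15 \sqrt{\pi}}{16 a^{\frac{7}{2}}}$.

Setting $a = \frac{7}{2}$:
$$I = - \frac{15 \sqrt{14} \sqrt{\pi}}{4802}.$$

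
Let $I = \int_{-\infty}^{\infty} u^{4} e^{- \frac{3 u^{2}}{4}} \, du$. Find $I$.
$\frac{8 \sqrt{3} \sqrt{\pi}}{9}$

Start from the elementary integral
$$J(a) = \int_{-\infty}^{\infty} e^{- a u^{2}} \, du = \frac{\sqrt{\pi}}{\sqrt{a}}.$$

Differentiating under the integral sign brings down a factor of $(-u^2)$:
$$\frac{dJ}{da} = \int_{-\infty}^{\infty} - u^{2} e^{- a u^{2}} \, du = - \frac{\sqrt{\pi}}{2 a^{\frac{3}{2}}}.$$

Repeating twice in total — each differentiation brings down another $(-u^2)$ — gives
$$\frac{d^{2}J}{da^{2}} = \int_{-\infty}^{\infty} u^{4} e^{- a u^{2}} \, du = \frac{3 \sqrt{\pi}}{4 a^{\frac{5}{2}}},$$
and the integrand here is exactly the target integrand, so $I = \frac{3 \sqrt{\pi}}{4 a^{\frac{5}{2}}}$.

Setting $a = \frac{3}{4}$:
$$I = \frac{8 \sqrt{3} \sqrt{\pi}}{9}.$$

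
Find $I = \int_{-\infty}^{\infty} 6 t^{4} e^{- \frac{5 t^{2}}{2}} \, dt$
$\frac{18 \sqrt{10} \sqrt{\pi}}{125}$

Consider the simpler parametrised integral
$$J(a) = \int_{-\infty}^{\infty} 6 e^{- a t^{2}} \, dt = \frac{6 \sqrt{\pi}}{\sqrt{a}}.$$

Differentiating under the integral sign brings down a factor of $(-t^2)$:
$$\frac{dJ}{da} = \int_{-\infty}^{\infty} - 6 t^{2} e^{- a t^{2}} \, dt = - \frac{3 \sqrt{\pi}}{a^{\frac{3}{2}}}.$$

Repeating twice in total — each differentiation brings down another $(-t^2)$ — gives
$$\frac{d^{2}J}{da^{2}} = \int_{-\infty}^{\infty} 6 t^{4} e^{- a t^{2}} \, dt = \frac{9 \sqrt{\pi}}{2 a^{\frac{5}{2}}},$$
and the integrand here is exactly the target integrand, so $I = \frac{9 \sqrt{\pi}}{2 a^{\frac{5}{2}}}$.

Setting $a = \frac{5}{2}$:
$$I = \frac{18 \sqrt{10} \sqrt{\pi}}{125}.$$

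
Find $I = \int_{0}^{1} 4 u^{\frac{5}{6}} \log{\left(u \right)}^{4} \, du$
$\frac{746496}{161051}$

Begin with the known integral
$$J(a) = \int_{0}^{1} 4 u^{a} \, du = \frac{4}{a + 1}.$$

Differentiating under the integral sign brings down a factor of $\ln u$:
$$\frac{dJ}{da} = \int_{0}^{1} 4 u^{a} \log{\left(u \right)} \, du = - \frac{4}{\left(a + 1\right)^{2}}.$$

Repeating $4$ times in total — each differentiation brings down another $\ln u$ — gives
$$\frac{d^{4}J}{da^{4}} = \int_{0}^{1} 4 u^{a} \log{\left(u \right)}^{4} \, du = \frac{96}{\left(a + 1\right)^{5}},$$
and the integrand here is exactly the target integrand, so $I = \frac{96}{\left(a + 1\right)^{5}}$.

Setting $a = \frac{5}{6}$:
$$I = \frac{746496}{161051}.$$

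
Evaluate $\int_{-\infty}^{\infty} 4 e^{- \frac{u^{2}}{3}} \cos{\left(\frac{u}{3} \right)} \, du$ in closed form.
$\frac{4 \sqrt{3} \sqrt{\pi}}{e^{\frac{1}{12}}}$

Treat the cosine frequency as a parameter and define $I(b) = \int_{-\infty}^{\infty} 4 e^{- \frac{u^{2}}{3}} \cos{\left(b u \right)} \, du$.

Differentiating under the integral sign,
$$I'(b) = \int_{-\infty}^{\infty} - 4 u e^{- \frac{u^{2}}{3}} \sin{\left(b u \right)} \, du.$$

Integrate $\int_{-\infty}^{\infty} u \sin(b u)\, e^{- \frac{u^{2}}{3}}\, du$ by parts with $w = \sin(b u)$ and $dv = u\, e^{- \frac{u^{2}}{3}}\, du$, giving $v = - \frac{3 e^{- \frac{u^{2}}{3}}}{2}$. The boundary term vanishes and
$$\int_{-\infty}^{\infty} u \sin(b u)\, e^{- \frac{u^{2}}{3}}\, du = \frac{3 b}{2} \int_{-\infty}^{\infty} \cos(b u)\, e^{- \frac{u^{2}}{3}}\, du,$$
so $I'(b) = - \frac{3 b}{2}\, I(b)$.

This is a separable first-order ODE; solving with the initial condition $I(0) = \int_{-\infty}^{\infty} 4 e^{- \frac{u^{2}}{3}}\,du = 4 \sqrt{3} \sqrt{\pi}$ gives
$$I(b) = 4 \sqrt{3} \sqrt{\pi} e^{- \frac{3 b^{2}}{4}}.$$

Setting $b = \frac{1}{3}$:
$$I = \frac{4 \sqrt{3} \sqrt{\pi}}{e^{\frac{1}{12}}}.$$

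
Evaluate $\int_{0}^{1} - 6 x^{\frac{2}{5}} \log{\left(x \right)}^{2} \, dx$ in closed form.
$- \frac{1500}{343}$

Consider the simpler parametrised integral
$$J(a) = \int_{0}^{1} - 6 x^{a} \, dx = - \frac{6}{a + 1}.$$

Differentiating under the integral sign brings down a factor of $\ln x$:
$$\frac{dJ}{da} = \int_{0}^{1} - 6 x^{a} \log{\left(x \right)} \, dx = \frac{6}{\left(a + 1\right)^{2}}.$$

Repeating twice in total — each differentiation brings down another $\ln x$ — gives
$$\frac{d^{2}J}{da^{2}} = \int_{0}^{1} - 6 x^{a} \log{\left(x \right)}^{2} \, dx = - \frac{12}{\left(a + 1\right)^{3}},$$
and the integrand here is exactly the target integrand, so $I = - \frac{12}{\left(a + 1\right)^{3}}$.

Setting $a = \frac{2}{5}$:
$$I = - \frac{1500}{343}.$$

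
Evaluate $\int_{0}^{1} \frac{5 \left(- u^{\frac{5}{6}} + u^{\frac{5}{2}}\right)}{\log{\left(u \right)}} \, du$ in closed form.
$- \log{\left(\frac{161051}{4084101} \right)}$

Consider the one-parameter family: let $I(a) = \int_{0}^{1} \frac{5 \left(u^{\frac{5}{2}} - u^{a}\right)}{\log{\left(u \right)}} \, du$.

Since $\dfrac{\partial}{\partial a}\,u^{a} = u^{a} \ln u$, the $\ln u$ in the denominator cancels and
$$\frac{dI}{da} = \int_{0}^{1} -5 u^{a} \, du = -5 \left[\frac{u^{a+1}}{a+1}\right]_0^1 = - \frac{5}{a + 1}.$$

Integrating with respect to $a$ gives $I(a) = - \log{\left(\frac{32 \left(a + 1\right)^{5}}{16807} \right)} + C$.

At $a = \frac{5}{2}$ the integrand is identically $0$, so $I(\frac{5}{2}) = 0$. The closed form gives $0$, hence $C = 0$.

Setting $a = \frac{5}{6}$:
$$I = - \log{\left(\frac{161051}{4084101} \right)}.$$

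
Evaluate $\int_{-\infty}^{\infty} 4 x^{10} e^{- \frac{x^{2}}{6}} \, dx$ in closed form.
$918540 \sqrt{6} \sqrt{\pi}$

Begin with the known integral
$$J(a) = \int_{-\infty}^{\infty} 4 e^{- a x^{2}} \, dx = \frac{4 \sqrt{\pi}}{\sqrt{a}}.$$

Differentiating under the integral sign brings down a factor of $(-x^2)$:
$$\frac{dJ}{da} = \int_{-\infty}^{\infty} - 4 x^{2} e^{- a x^{2}} \, dx = - \frac{2 \sqrt{\pi}}{a^{\frac{3}{2}}}.$$

Repeating $5$ times in total — each differentiation brings down another $(-x^2)$ — gives
$$\frac{d^{5}J}{da^{5}} = \int_{-\infty}^{\infty} - 4 x^{10} e^{- a x^{2}} \, dx = - \frac{945 \sqrt{\pi}}{8 a^{\frac{11}{2}}},$$
and the integrand here is $(-1)^{5}$ times the target integrand, so $I = (-1)^{5}\,\frac{d^{5}J}{da^{5}} = \frac{945 \sqrt{\pi}}{8 a^{\frac{11}{2}}}$.

Setting $a = \frac{1}{6}$:
$$I = 918540 \sqrt{6} \sqrt{\pi}.$$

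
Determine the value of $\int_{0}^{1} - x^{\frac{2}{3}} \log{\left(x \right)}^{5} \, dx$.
$\frac{17496}{3125}$

Begin with the known integral
$$J(a) = \int_{0}^{1} - x^{a} \, dx = - \frac{1}{a + 1}.$$

Differentiating under the integral sign brings down a factor of $\ln x$:
$$\frac{dJ}{da} = \int_{0}^{1} - x^{a} \log{\left(x \right)} \, dx = \frac{1}{\left(a + 1\right)^{2}}.$$

Repeating $5$ times in total — each differentiation brings down another $\ln x$ — gives
$$\frac{d^{5}J}{da^{5}} = \int_{0}^{1} - x^{a} \log{\left(x \right)}^{5} \, dx = \frac{120}{\left(a + 1\right)^{6}},$$
and the integrand here is exactly the target integrand, so $I = \frac{120}{\left(a + 1\right)^{6}}$.

Setting $a = \frac{2}{3}$:
$$I = \frac{17496}{3125}.$$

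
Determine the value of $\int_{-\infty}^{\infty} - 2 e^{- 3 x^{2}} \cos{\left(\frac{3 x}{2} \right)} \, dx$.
$- \frac{2 \sqrt{3} \sqrt{\pi}}{3 e^{\frac{3}{16}}}$

Treat the cosine frequency as a parameter and define $I(b) = \int_{-\infty}^{\infty} - 2 e^{- 3 x^{2}} \cos{\left(b x \right)} \, dx$.

Differentiating under the integral sign,
$$I'(b) = \int_{-\infty}^{\infty} 2 x e^{- 3 x^{2}} \sin{\left(b x \right)} \, dx.$$

Integrate $\int_{-\infty}^{\infty} x \sin(b x)\, e^{- 3 x^{2}}\, dx$ by parts with $u = \sin(b x)$ and $dv = x\, e^{- 3 x^{2}}\, dx$, giving $v = - \frac{e^{- 3 x^{2}}}{6}$. The boundary term vanishes and
$$\int_{-\infty}^{\infty} x \sin(b x)\, e^{- 3 x^{2}}\, dx = \frac{b}{6} \int_{-\infty}^{\infty} \cos(b x)\, e^{- 3 x^{2}}\, dx,$$
so $I'(b) = - \frac{b}{6}\, I(b)$.

This is a separable first-order ODE; solving with the initial condition $I(0) = \int_{-\infty}^{\infty} - 2 e^{- 3 x^{2}}\,dx = - \frac{2 \sqrt{3} \sqrt{\pi}}{3}$ gives
$$I(b) = - \frac{2 \sqrt{3} \sqrt{\pi} e^{- \frac{b^{2}}{12}}}{3}.$$

Setting $b = \frac{3}{2}$:
$$I = - \frac{2 \sqrt{3} \sqrt{\pi}}{3 e^{\frac{3}{16}}}.$$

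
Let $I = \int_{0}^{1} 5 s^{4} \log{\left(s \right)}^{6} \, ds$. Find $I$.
$\frac{144}{3125}$

Consider the simpler parametrised integral
$$J(a) = \int_{0}^{1} 5 s^{a} \, ds = \frac{5}{a + 1}.$$

Differentiating under the integral sign brings down a factor of $\ln s$:
$$\frac{dJ}{da} = \int_{0}^{1} 5 s^{a} \log{\left(s \right)} \, ds = - \frac{5}{\left(a + 1\right)^{2}}.$$

Repeating $6$ times in total — each differentiation brings down another $\ln s$ — gives
$$\frac{d^{6}J}{da^{6}} = \int_{0}^{1} 5 s^{a} \log{\left(s \right)}^{6} \, ds = \frac{3600}{\left(a + 1\right)^{7}},$$
and the integrand here is exactly the target integrand, so $I = \frac{3600}{\left(a + 1\right)^{7}}$.

Setting $a = 4$:
$$I = \frac{144}{3125}.$$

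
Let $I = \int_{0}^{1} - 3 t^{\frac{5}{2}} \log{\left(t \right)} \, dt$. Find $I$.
$\frac{12}{49}$

Consider the simpler parametrised integral
$$J(a) = \int_{0}^{1} - 3 t^{a} \, dt = - \frac{3}{a + 1}.$$

Differentiating under the integral sign brings down a factor of $\ln t$:
$$\frac{dJ}{da} = \int_{0}^{1} - 3 t^{a} \log{\left(t \right)} \, dt = \frac{3}{\left(a + 1\right)^{2}}.$$

The integral on the left is $I$, so $I = \frac{3}{\left(a + 1\right)^{2}}$.

Setting $a = \frac{5}{2}$:
$$I = \frac{12}{49}.$$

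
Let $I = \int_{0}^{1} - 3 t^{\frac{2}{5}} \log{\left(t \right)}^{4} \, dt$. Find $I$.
$- \frac{225000}{16807}$

Start from the elementary integral
$$J(a) = \int_{0}^{1} - 3 t^{a} \, dt = - \frac{3}{a + 1}.$$

Differentiating under the integral sign brings down a factor of $\ln t$:
$$\frac{dJ}{da} = \int_{0}^{1} - 3 t^{a} \log{\left(t \right)} \, dt = \frac{3}{\left(a + 1\right)^{2}}.$$

Repeating $4$ times in total — each differentiation brings down another $\ln t$ — gives
$$\frac{d^{4}J}{da^{4}} = \int_{0}^{1} - 3 t^{a} \log{\left(t \right)}^{4} \, dt = - \frac{72}{\left(a + 1\right)^{5}},$$
and the integrand here is exactly the target integrand, so $I = - \frac{72}{\left(a + 1\right)^{5}}$.

Setting $a = \frac{2}{5}$:
$$I = - \frac{225000}{16807}.$$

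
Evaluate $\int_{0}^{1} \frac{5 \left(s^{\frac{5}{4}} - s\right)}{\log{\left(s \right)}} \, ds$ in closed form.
$- \log{\left(\frac{32768}{59049} \right)}$

Consider the one-parameter family: let $I(a) = \int_{0}^{1} \frac{5 \left(s^{\frac{5}{4}} - s^{a}\right)}{\log{\left(s \right)}} \, ds$.

Since $\dfrac{\partial}{\partial a}\,s^{a} = s^{a} \ln s$, the $\ln s$ in the denominator cancels and
$$\frac{dI}{da} = \int_{0}^{1} -5 s^{a} \, ds = -5 \left[\frac{s^{a+1}}{a+1}\right]_0^1 = - \frac{5}{a + 1}.$$

Integrating with respect to $a$ gives $I(a) = - \log{\left(\frac{1024 \left(a + 1\right)^{5}}{59049} \right)} + C$.

At $a = \frac{5}{4}$ the integrand is identically $0$, so $I(\frac{5}{4}) = 0$. The closed form gives $0$, hence $C = 0$.

Setting $a = 1$:
$$I = - \log{\left(\frac{32768}{59049} \right)}.$$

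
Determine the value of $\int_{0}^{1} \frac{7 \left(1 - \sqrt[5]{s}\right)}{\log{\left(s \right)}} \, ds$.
$- \log{\left(\frac{279936}{78125} \right)}$

Replace the exponent $\frac{1}{5}$ by a parameter $a$: let $I(a) = \int_{0}^{1} \frac{7 \left(1 - s^{a}\right)}{\log{\left(s \right)}} \, ds$.

Since $\dfrac{\partial}{\partial a}\,s^{a} = s^{a} \ln s$, the $\ln s$ in the denominator cancels and
$$\frac{dI}{da} = \int_{0}^{1} -7 s^{a} \, ds = -7 \left[\frac{s^{a+1}}{a+1}\right]_0^1 = - \frac{7}{a + 1}.$$

Integrating with respect to $a$ gives $I(a) = - 7 \log{\left(a + 1 \right)} + C$.

At $a = 0$ the integrand is identically $0$, so $I(0) = 0$. The closed form gives $0$, hence $C = 0$.

Setting $a = \frac{1}{5}$:
$$I = - \log{\left(\frac{279936}{78125} \right)}.$$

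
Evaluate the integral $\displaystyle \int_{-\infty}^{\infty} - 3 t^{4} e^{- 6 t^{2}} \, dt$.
$- \frac{\sqrt{6} \sqrt{\pi}}{96}$

Consider the simpler parametrised integral
$$J(a) = \int_{-\infty}^{\infty} - 3 e^{- a t^{2}} \, dt = - \frac{3 \sqrt{\pi}}{\sqrt{a}}.$$

Differentiating under the integral sign brings down a factor of $(-t^2)$:
$$\frac{dJ}{da} = \int_{-\infty}^{\infty} 3 t^{2} e^{- a t^{2}} \, dt = \frac{3 \sqrt{\pi}}{2 a^{\frac{3}{2}}}.$$

Repeating twice in total — each differentiation brings down another $(-t^2)$ — gives
$$\frac{d^{2}J}{da^{2}} = \int_{-\infty}^{\infty} - 3 t^{4} e^{- a t^{2}} \, dt = - \frac{9 \sqrt{\pi}}{4 a^{\frac{5}{2}}},$$
and the integrand here is exactly the target integrand, so $I = - \frac{9 \sqrt{\pi}}{4 a^{\frac{5}{2}}}$.

Setting $a = 6$:
$$I = - \frac{\sqrt{6} \sqrt{\pi}}{96}.$$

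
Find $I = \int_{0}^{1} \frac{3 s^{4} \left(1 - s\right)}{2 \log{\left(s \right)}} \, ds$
$\log{\left(\frac{5 \sqrt{30}}{36} \right)}$

Consider the one-parameter family: let $I(a) = \int_{0}^{1} \frac{3 \left(s^{4} - s^{a}\right)}{2 \log{\left(s \right)}} \, ds$.

Since $\dfrac{\partial}{\partial a}\,s^{a} = s^{a} \ln s$, the $\ln s$ in the denominator cancels and
$$\frac{dI}{da} = \int_{0}^{1} - \frac{3}{2} s^{a} \, ds = - \frac{3}{2} \left[\frac{s^{a+1}}{a+1}\right]_0^1 = - \frac{3}{2 a + 2}.$$

Integrating with respect to $a$ gives $I(a) = - \frac{3 \log{\left(a + 1 \right)}}{2} + \frac{3 \log{\left(5 \right)}}{2} + C$.

At $a = 4$ the integrand is identically $0$, so $I(4) = 0$. The closed form gives $0$, hence $C = 0$.

Setting $a = 5$:
$$I = \log{\left(\frac{5 \sqrt{30}}{36} \right)}.$$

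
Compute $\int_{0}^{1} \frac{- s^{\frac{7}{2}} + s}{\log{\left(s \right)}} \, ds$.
$\log{\left(\frac{4}{9} \right)}$

Consider the one-parameter family: let $I(a) = \int_{0}^{1} \frac{s - s^{a}}{\log{\left(s \right)}} \, ds$.

Since $\dfrac{\partial}{\partial a}\,s^{a} = s^{a} \ln s$, the $\ln s$ in the denominator cancels and
$$\frac{dI}{da} = \int_{0}^{1} -1 s^{a} \, ds = -1 \left[\frac{s^{a+1}}{a+1}\right]_0^1 = - \frac{1}{a + 1}.$$

Integrating with respect to $a$ gives $I(a) = \log{\left(\frac{2}{a + 1} \right)} + C$.

At $a = 1$ the integrand is identically $0$, so $I(1) = 0$. The closed form gives $0$, hence $C = 0$.

Setting $a = \frac{7}{2}$:
$$I = \log{\left(\frac{4}{9} \right)}.$$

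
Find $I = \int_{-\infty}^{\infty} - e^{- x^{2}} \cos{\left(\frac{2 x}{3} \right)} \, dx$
$- \frac{\sqrt{\pi}}{e^{\frac{1}{9}}}$

Let $b$ denote the cosine frequency and define $I(b) = \int_{-\infty}^{\infty} - e^{- x^{2}} \cos{\left(b x \right)} \, dx$.

Differentiating under the integral sign,
$$I'(b) = \int_{-\infty}^{\infty} x e^{- x^{2}} \sin{\left(b x \right)} \, dx.$$

Integrate $\int_{-\infty}^{\infty} x \sin(b x)\, e^{- x^{2}}\, dx$ by parts with $u = \sin(b x)$ and $dv = x\, e^{- x^{2}}\, dx$, giving $v = - \frac{e^{- x^{2}}}{2}$. The boundary term vanishes and
$$\int_{-\infty}^{\infty} x \sin(b x)\, e^{- x^{2}}\, dx = \frac{b}{2} \int_{-\infty}^{\infty} \cos(b x)\, e^{- x^{2}}\, dx,$$
so $I'(b) = - \frac{b}{2}\, I(b)$.

This is a separable first-order ODE; solving with the initial condition $I(0) = \int_{-\infty}^{\infty} - e^{- x^{2}}\,dx = - \sqrt{\pi}$ gives
$$I(b) = - \sqrt{\pi} e^{- \frac{b^{2}}{4}}.$$

Setting $b = \frac{2}{3}$:
$$I = - \frac{\sqrt{\pi}}{e^{\frac{1}{9}}}.$$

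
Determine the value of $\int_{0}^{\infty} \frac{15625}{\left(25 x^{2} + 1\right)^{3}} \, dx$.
$\frac{9375 \pi}{16}$

Recall the elementary integral
$$J(a) = \int_{0}^{\infty} \frac{1}{a^{2} + x^{2}} \, dx = \frac{\pi}{2 a}.$$

Differentiating under the integral sign with respect to $a$,
$$\frac{dJ}{da} = \int_{0}^{\infty} - \frac{2 a}{\left(a^{2} + x^{2}\right)^{2}} \, dx = - \frac{\pi}{2 a^{2}},$$
so $\int_{0}^{\infty} \frac{1}{\left(a^{2} + x^{2}\right)^{2}} \, dx = \frac{\pi}{4 a^{3}}$.

Repeating — each differentiation of $1/(x^2+a^2)^j$ produces $-2ja/(x^2+a^2)^{j+1}$ — and dividing through by $-2ja$ at each step yields, after $2$ differentiations in total,
$$\int_{0}^{\infty} \frac{1}{\left(a^{2} + x^{2}\right)^{3}} \, dx = \frac{3 \pi}{16 a^{5}}.$$

Setting $a = \frac{1}{5}$:
$$I = \frac{9375 \pi}{16}.$$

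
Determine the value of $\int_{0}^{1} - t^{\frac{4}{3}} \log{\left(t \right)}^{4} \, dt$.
$- \frac{5832}{16807}$

Begin with the known integral
$$J(a) = \int_{0}^{1} - t^{a} \, dt = - \frac{1}{a + 1}.$$

Differentiating under the integral sign brings down a factor of $\ln t$:
$$\frac{dJ}{da} = \int_{0}^{1} - t^{a} \log{\left(t \right)} \, dt = \frac{1}{\left(a + 1\right)^{2}}.$$

Repeating $4$ times in total — each differentiation brings down another $\ln t$ — gives
$$\frac{d^{4}J}{da^{4}} = \int_{0}^{1} - t^{a} \log{\left(t \right)}^{4} \, dt = - \frac{24}{\left(a + 1\right)^{5}},$$
and the integrand here is exactly the target integrand, so $I = - \frac{24}{\left(a + 1\right)^{5}}$.

Setting $a = \frac{4}{3}$:
$$I = - \frac{5832}{16807}.$$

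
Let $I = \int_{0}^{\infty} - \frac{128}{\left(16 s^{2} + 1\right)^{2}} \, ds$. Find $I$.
$- 8 \pi$

Begin with the known result
$$J(a) = \int_{0}^{\infty} - \frac{1}{2 \left(a^{2} + s^{2}\right)} \, ds = - \frac{\pi}{4 a}.$$

Differentiating under the integral sign with respect to $a$,
$$\frac{dJ}{da} = \int_{0}^{\infty} \frac{a}{\left(a^{2} + s^{2}\right)^{2}} \, ds = \frac{\pi}{4 a^{2}},$$
so $\int_{0}^{\infty} - \frac{1}{2 \left(a^{2} + s^{2}\right)^{2}} \, ds = - \frac{\pi}{8 a^{3}}$.

Setting $a = \frac{1}{4}$:
$$I = - 8 \pi.$$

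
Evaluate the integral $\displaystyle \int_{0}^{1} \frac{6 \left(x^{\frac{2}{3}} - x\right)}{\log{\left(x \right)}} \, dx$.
$- \log{\left(\frac{46656}{15625} \right)}$

Consider the one-parameter family: let $I(a) = \int_{0}^{1} \frac{6 \left(x^{\frac{2}{3}} - x^{a}\right)}{\log{\left(x \right)}} \, dx$.

Since $\dfrac{\partial}{\partial a}\,x^{a} = x^{a} \ln x$, the $\ln x$ in the denominator cancels and
$$\frac{dI}{da} = \int_{0}^{1} -6 x^{a} \, dx = -6 \left[\frac{x^{a+1}}{a+1}\right]_0^1 = - \frac{6}{a + 1}.$$

Integrating with respect to $a$ gives $I(a) = - \log{\left(\frac{729 \left(a + 1\right)^{6}}{15625} \right)} + C$.

At $a = \frac{2}{3}$ the integrand is identically $0$, so $I(\frac{2}{3}) = 0$. The closed form gives $0$, hence $C = 0$.

Setting $a = 1$:
$$I = - \log{\left(\frac{46656}{15625} \right)}.$$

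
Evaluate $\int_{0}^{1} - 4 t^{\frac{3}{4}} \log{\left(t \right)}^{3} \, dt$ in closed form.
$\frac{6144}{2401}$

Start from the elementary integral
$$J(a) = \int_{0}^{1} - 4 t^{a} \, dt = - \frac{4}{a + 1}.$$

Differentiating under the integral sign brings down a factor of $\ln t$:
$$\frac{dJ}{da} = \int_{0}^{1} - 4 t^{a} \log{\left(t \right)} \, dt = \frac{4}{\left(a + 1\right)^{2}}.$$

Repeating $3$ times in total — each differentiation brings down another $\ln t$ — gives
$$\frac{d^{3}J}{da^{3}} = \int_{0}^{1} - 4 t^{a} \log{\left(t \right)}^{3} \, dt = \frac{24}{\left(a + 1\right)^{4}},$$
and the integrand here is exactly the target integrand, so $I = \frac{24}{\left(a + 1\right)^{4}}$.

Setting $a = \frac{3}{4}$:
$$I = \frac{6144}{2401}.$$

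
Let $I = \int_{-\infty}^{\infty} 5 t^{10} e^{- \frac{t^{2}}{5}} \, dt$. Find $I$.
$\frac{14765625 \sqrt{5} \sqrt{\pi}}{32}$

Begin with the known integral
$$J(a) = \int_{-\infty}^{\infty} 5 e^{- a t^{2}} \, dt = \frac{5 \sqrt{\pi}}{\sqrt{a}}.$$

Differentiating under the integral sign brings down a factor of $(-t^2)$:
$$\frac{dJ}{da} = \int_{-\infty}^{\infty} - 5 t^{2} e^{- a t^{2}} \, dt = - \frac{5 \sqrt{\pi}}{2 a^{\frac{3}{2}}}.$$

Repeating $5$ times in total — each differentiation brings down another $(-t^2)$ — gives
$$\frac{d^{5}J}{da^{5}} = \int_{-\infty}^{\infty} - 5 t^{10} e^{- a t^{2}} \, dt = - \frac{4725 \sqrt{\pi}}{32 a^{\frac{11}{2}}},$$
and the integrand here is $(-1)^{5}$ times the target integrand, so $I = (-1)^{5}\,\frac{d^{5}J}{da^{5}} = \frac{4725 \sqrt{\pi}}{32 a^{\frac{11}{2}}}$.

Setting $a = \frac{1}{5}$:
$$I = \frac{14765625 \sqrt{5} \sqrt{\pi}}{32}.$$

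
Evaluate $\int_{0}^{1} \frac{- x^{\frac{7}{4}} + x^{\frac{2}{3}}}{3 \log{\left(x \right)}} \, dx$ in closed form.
$- \frac{\log{\left(33 \right)}}{3} + \frac{\log{\left(20 \right)}}{3}$

Consider the one-parameter family: let $I(a) = \int_{0}^{1} \frac{x^{\frac{2}{3}} - x^{a}}{3 \log{\left(x \right)}} \, dx$.

Since $\dfrac{\partial}{\partial a}\,x^{a} = x^{a} \ln x$, the $\ln x$ in the denominator cancels and
$$\frac{dI}{da} = \int_{0}^{1} - \frac{1}{3} x^{a} \, dx = - \frac{1}{3} \left[\frac{x^{a+1}}{a+1}\right]_0^1 = - \frac{1}{3 a + 3}.$$

Integrating with respect to $a$ gives $I(a) = - \frac{\log{\left(a + 1 \right)}}{3} - \frac{\log{\left(3 \right)}}{3} + \frac{\log{\left(5 \right)}}{3} + C$.

At $a = \frac{2}{3}$ the integrand is identically $0$, so $I(\frac{2}{3}) = 0$. The closed form gives $0$, hence $C = 0$.

Setting $a = \frac{7}{4}$:
$$I = - \frac{\log{\left(33 \right)}}{3} + \frac{\log{\left(20 \right)}}{3}.$$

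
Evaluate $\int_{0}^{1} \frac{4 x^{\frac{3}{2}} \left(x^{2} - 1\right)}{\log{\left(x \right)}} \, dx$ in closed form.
$- \log{\left(\frac{625}{6561} \right)}$

Introduce a parameter $a$ in the exponent: let $I(a) = \int_{0}^{1} \frac{4 \left(x^{\frac{7}{2}} - x^{a}\right)}{\log{\left(x \right)}} \, dx$.

Since $\dfrac{\partial}{\partial a}\,x^{a} = x^{a} \ln x$, the $\ln x$ in the denominator cancels and
$$\frac{dI}{da} = \int_{0}^{1} -4 x^{a} \, dx = -4 \left[\frac{x^{a+1}}{a+1}\right]_0^1 = - \frac{4}{a + 1}.$$

Integrating with respect to $a$ gives $I(a) = - \log{\left(\frac{16 \left(a + 1\right)^{4}}{6561} \right)} + C$.

At $a = \frac{7}{2}$ the integrand is identically $0$, so $I(\frac{7}{2}) = 0$. The closed form gives $0$, hence $C = 0$.

Setting $a = \frac{3}{2}$:
$$I = - \log{\left(\frac{625}{6561} \right)}.$$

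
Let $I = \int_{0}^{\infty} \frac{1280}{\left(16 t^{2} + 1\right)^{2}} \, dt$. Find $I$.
$80 \pi$

Recall the elementary integral
$$J(a) = \int_{0}^{\infty} \frac{5}{a^{2} + t^{2}} \, dt = \frac{5 \pi}{2 a}.$$

Differentiating under the integral sign with respect to $a$,
$$\frac{dJ}{da} = \int_{0}^{\infty} - \frac{10 a}{\left(a^{2} + t^{2}\right)^{2}} \, dt = - \frac{5 \pi}{2 a^{2}},$$
so $\int_{0}^{\infty} \frac{5}{\left(a^{2} + t^{2}\right)^{2}} \, dt = \frac{5 \pi}{4 a^{3}}$.

Setting $a = \frac{1}{4}$:
$$I = 80 \pi.$$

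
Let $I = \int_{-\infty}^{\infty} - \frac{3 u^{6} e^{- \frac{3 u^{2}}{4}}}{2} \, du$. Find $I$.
$- \frac{40 \sqrt{3} \sqrt{\pi}}{9}$

Start from the elementary integral
$$J(a) = \int_{-\infty}^{\infty} - \frac{3 e^{- a u^{2}}}{2} \, du = - \frac{3 \sqrt{\pi}}{2 \sqrt{a}}.$$

Differentiating under the integral sign brings down a factor of $(-u^2)$:
$$\frac{dJ}{da} = \int_{-\infty}^{\infty} \frac{3 u^{2} e^{- a u^{2}}}{2} \, du = \frac{3 \sqrt{\pi}}{4 a^{\frac{3}{2}}}.$$

Repeating $3$ times in total — each differentiation brings down another $(-u^2)$ — gives
$$\frac{d^{3}J}{da^{3}} = \int_{-\infty}^{\infty} \frac{3 u^{6} e^{- a u^{2}}}{2} \, du = \frac{45 \sqrt{\pi}}{16 a^{\frac{7}{2}}},$$
and the integrand here is $(-1)^{3}$ times the target integrand, so $I = (-1)^{3}\,\frac{d^{3}J}{da^{3}} = - \frac{45 \sqrt{\pi}}{16 a^{\frac{7}{2}}}$.

Setting $a = \frac{3}{4}$:
$$I = - \frac{40 \sqrt{3} \sqrt{\pi}}{9}.$$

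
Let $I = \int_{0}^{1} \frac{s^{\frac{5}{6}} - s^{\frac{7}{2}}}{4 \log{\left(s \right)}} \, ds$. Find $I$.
$\log{\left(\frac{\sqrt[4]{33}}{3} \right)}$

Replace the exponent $\frac{5}{6}$ by a parameter $a$: let $I(a) = \int_{0}^{1} \frac{- s^{\frac{7}{2}} + s^{a}}{4 \log{\left(s \right)}} \, ds$.

Since $\dfrac{\partial}{\partial a}\,s^{a} = s^{a} \ln s$, the $\ln s$ in the denominator cancels and
$$\frac{dI}{da} = \int_{0}^{1} \frac{1}{4} s^{a} \, ds = \frac{1}{4} \left[\frac{s^{a+1}}{a+1}\right]_0^1 = \frac{1}{4 \left(a + 1\right)}.$$

Integrating with respect to $a$ gives $I(a) = \frac{\log{\left(a + 1 \right)}}{4} - \frac{\log{\left(3 \right)}}{2} + \frac{\log{\left(2 \right)}}{4} + C$.

At $a = \frac{7}{2}$ the integrand is identically $0$, so $I(\frac{7}{2}) = 0$. The closed form gives $0$, hence $C = 0$.

Setting $a = \frac{5}{6}$:
$$I = \log{\left(\frac{\sqrt[4]{33}}{3} \right)}.$$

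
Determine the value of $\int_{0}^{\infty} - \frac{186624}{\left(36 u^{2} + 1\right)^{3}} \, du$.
$- 5832 \pi$

Start from the standard arctangent integral
$$J(a) = \int_{0}^{\infty} - \frac{4}{a^{2} + u^{2}} \, du = - \frac{2 \pi}{a}.$$

Differentiating under the integral sign with respect to $a$,
$$\frac{dJ}{da} = \int_{0}^{\infty} \frac{8 a}{\left(a^{2} + u^{2}\right)^{2}} \, du = \frac{2 \pi}{a^{2}},$$
so $\int_{0}^{\infty} - \frac{4}{\left(a^{2} + u^{2}\right)^{2}} \, du = - \frac{\pi}{a^{3}}$.

Repeating — each differentiation of $1/(u^2+a^2)^j$ produces $-2ja/(u^2+a^2)^{j+1}$ — and dividing through by $-2ja$ at each step yields, after $2$ differentiations in total,
$$\int_{0}^{\infty} - \frac{4}{\left(a^{2} + u^{2}\right)^{3}} \, du = - \frac{3 \pi}{4 a^{5}}.$$

Setting $a = \frac{1}{6}$:
$$I = - 5832 \pi.$$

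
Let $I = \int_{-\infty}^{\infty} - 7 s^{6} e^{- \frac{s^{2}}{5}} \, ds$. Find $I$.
$- \frac{13125 \sqrt{5} \sqrt{\pi}}{8}$

Consider the simpler parametrised integral
$$J(a) = \int_{-\infty}^{\infty} - 7 e^{- a s^{2}} \, ds = - \frac{7 \sqrt{\pi}}{\sqrt{a}}.$$

Differentiating under the integral sign brings down a factor of $(-s^2)$:
$$\frac{dJ}{da} = \int_{-\infty}^{\infty} 7 s^{2} e^{- a s^{2}} \, ds = \frac{7 \sqrt{\pi}}{2 a^{\frac{3}{2}}}.$$

Repeating $3$ times in total — each differentiation brings down another $(-s^2)$ — gives
$$\frac{d^{3}J}{da^{3}} = \int_{-\infty}^{\infty} 7 s^{6} e^{- a s^{2}} \, ds = \frac{105 \sqrt{\pi}}{8 a^{\frac{7}{2}}},$$
and the integrand here is $(-1)^{3}$ times the target integrand, so $I = (-1)^{3}\,\frac{d^{3}J}{da^{3}} = - \frac{105 \sqrt{\pi}}{8 a^{\frac{7}{2}}}$.

Setting $a = \frac{1}{5}$:
$$I = - \frac{13125 \sqrt{5} \sqrt{\pi}}{8}.$$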